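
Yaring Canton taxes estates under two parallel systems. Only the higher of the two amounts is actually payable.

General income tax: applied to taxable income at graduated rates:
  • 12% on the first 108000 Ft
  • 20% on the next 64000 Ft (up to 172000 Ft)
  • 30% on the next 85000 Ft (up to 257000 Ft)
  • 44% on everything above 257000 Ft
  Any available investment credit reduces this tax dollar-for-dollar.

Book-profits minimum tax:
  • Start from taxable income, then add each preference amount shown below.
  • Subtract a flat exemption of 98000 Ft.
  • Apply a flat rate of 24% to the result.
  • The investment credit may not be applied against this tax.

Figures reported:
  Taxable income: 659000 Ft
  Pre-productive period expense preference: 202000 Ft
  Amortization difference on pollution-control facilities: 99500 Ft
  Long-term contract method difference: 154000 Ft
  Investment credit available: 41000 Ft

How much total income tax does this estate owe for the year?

243960 Ft

General income tax:
  108000 Ft × 12% = 12960 Ft
  64000 Ft × 20% = 12800 Ft
  85000 Ft × 30% = 25500 Ft
  402000 Ft × 44% = 176880 Ft
  → 228140 Ft
  Less investment credit 41000 Ft → 187140 Ft

Book-profits minimum tax:
  Adjusted income: 659000 Ft + 202000 Ft + 99500 Ft + 154000 Ft = 1114500 Ft
  Less exemption 98000 Ft → base 1016500 Ft
  1016500 Ft × 24% = 243960 Ft

243960 Ft > 187140 Ft, so the book-profits minimum tax is the binding amount.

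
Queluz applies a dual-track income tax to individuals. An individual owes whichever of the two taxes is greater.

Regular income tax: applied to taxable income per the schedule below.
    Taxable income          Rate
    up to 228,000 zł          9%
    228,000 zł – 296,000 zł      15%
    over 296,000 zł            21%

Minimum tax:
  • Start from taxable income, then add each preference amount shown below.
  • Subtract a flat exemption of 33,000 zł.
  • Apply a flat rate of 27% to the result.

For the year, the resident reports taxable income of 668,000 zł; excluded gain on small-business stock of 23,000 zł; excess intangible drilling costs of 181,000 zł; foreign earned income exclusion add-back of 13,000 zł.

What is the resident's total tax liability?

230,040 zł

Regular income tax:
  228,000 zł × 9% = 20,520 zł
  68,000 zł × 15% = 10,200 zł
  372,000 zł × 21% = 78,120 zł
  → 108,840 zł

Minimum tax:
  Adjusted income: 668,000 zł + 23,000 zł + 181,000 zł + 13,000 zł = 885,000 zł
  Less exemption 33,000 zł → base 852,000 zł
  852,000 zł × 27% = 230,040 zł

230,040 zł > 108,840 zł, so the minimum tax is the binding amount.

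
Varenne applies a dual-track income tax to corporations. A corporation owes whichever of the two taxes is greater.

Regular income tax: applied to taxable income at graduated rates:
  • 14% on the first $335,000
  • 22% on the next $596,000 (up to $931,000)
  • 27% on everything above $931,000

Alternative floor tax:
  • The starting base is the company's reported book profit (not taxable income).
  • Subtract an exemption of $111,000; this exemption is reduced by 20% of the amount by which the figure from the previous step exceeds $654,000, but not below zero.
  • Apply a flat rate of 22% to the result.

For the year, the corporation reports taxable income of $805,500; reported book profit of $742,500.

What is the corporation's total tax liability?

$150,410

Regular income tax:
  $335,000 × 14% = $46,900
  $470,500 × 22% = $103,510
  → $150,410

Alternative floor tax:
  Base (reported book profit): $742,500
  Exemption: $111,000 − 20% × ($742,500 − $654,000) = $111,000 − $17,700 = $93,300
  Base: $742,500 − $93,300 = $649,200
  $649,200 × 22% = $142,824

$150,410 > $142,824, so the regular income tax governs.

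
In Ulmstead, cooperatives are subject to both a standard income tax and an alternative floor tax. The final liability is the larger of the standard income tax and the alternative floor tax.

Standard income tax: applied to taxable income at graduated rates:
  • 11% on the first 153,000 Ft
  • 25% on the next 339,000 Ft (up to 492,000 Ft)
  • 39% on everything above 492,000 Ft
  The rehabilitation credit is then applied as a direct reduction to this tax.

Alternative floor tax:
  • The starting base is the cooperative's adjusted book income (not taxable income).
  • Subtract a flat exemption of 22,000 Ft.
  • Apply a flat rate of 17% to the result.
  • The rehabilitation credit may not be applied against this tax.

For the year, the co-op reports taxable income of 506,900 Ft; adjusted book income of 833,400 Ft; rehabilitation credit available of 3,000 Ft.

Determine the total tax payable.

Alternative floor tax:
  Base (adjusted book income): 833,400 Ft
  Less exemption 22,000 Ft → base 811,400 Ft
  811,400 Ft × 17% = 137,938 Ft

Standard income tax:
  153,000 Ft × 11% = 16,830 Ft
  339,000 Ft × 25% = 84,750 Ft
  14,900 Ft × 39% = 5,811 Ft
  → 107,391 Ft
  Less rehabilitation credit 3,000 Ft → 104,391 Ft

137,938 Ft > 104,391 Ft, so the alternative floor tax is the binding amount.

137,938 Ft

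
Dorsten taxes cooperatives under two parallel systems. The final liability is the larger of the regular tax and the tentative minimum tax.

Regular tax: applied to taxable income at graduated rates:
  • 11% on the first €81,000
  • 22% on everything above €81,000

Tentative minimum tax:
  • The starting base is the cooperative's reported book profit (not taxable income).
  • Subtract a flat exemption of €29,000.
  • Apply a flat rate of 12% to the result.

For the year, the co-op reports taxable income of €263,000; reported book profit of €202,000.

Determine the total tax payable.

Regular tax:
  €81,000 × 11% = €8,910
  €182,000 × 22% = €40,040
  → €48,950

Tentative minimum tax:
  Base (reported book profit): €202,000
  Less exemption €29,000 → base €173,000
  €173,000 × 12% = €20,760

€48,950 > €20,760, so the regular tax governs.

€48,950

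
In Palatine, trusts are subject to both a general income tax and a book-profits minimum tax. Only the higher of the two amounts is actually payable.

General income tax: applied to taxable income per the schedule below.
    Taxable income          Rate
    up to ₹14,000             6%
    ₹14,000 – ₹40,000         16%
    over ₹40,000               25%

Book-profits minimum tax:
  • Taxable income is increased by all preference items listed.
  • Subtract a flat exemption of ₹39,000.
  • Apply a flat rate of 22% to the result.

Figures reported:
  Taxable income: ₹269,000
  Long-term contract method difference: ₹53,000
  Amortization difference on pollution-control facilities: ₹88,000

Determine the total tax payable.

Book-profits minimum tax:
  Adjusted income: ₹269,000 + ₹53,000 + ₹88,000 = ₹410,000
  Less exemption ₹39,000 → base ₹371,000
  ₹371,000 × 22% = ₹81,620

General income tax:
  ₹14,000 × 6% = ₹840
  ₹26,000 × 16% = ₹4,160
  ₹229,000 × 25% = ₹57,250
  → ₹62,250

₹81,620 > ₹62,250, so the book-profits minimum tax is the binding amount.

₹81,620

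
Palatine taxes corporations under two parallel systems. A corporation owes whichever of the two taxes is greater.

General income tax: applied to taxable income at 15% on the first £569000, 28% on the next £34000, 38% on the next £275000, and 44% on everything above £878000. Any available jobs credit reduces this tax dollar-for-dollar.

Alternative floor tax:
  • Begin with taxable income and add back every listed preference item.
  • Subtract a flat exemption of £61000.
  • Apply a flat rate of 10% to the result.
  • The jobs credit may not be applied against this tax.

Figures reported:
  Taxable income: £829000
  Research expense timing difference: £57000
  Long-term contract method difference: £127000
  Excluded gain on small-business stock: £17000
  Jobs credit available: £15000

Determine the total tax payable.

Alternative floor tax:
  Adjusted income: £829000 + £57000 + £127000 + £17000 = £1030000
  Less exemption £61000 → base £969000
  £969000 × 10% = £96900

General income tax:
  £569000 × 15% = £85350
  £34000 × 28% = £9520
  £226000 × 38% = £85880
  → £180750
  Less jobs credit £15000 → £165750

£165750 > £96900, so the general income tax governs.

£165750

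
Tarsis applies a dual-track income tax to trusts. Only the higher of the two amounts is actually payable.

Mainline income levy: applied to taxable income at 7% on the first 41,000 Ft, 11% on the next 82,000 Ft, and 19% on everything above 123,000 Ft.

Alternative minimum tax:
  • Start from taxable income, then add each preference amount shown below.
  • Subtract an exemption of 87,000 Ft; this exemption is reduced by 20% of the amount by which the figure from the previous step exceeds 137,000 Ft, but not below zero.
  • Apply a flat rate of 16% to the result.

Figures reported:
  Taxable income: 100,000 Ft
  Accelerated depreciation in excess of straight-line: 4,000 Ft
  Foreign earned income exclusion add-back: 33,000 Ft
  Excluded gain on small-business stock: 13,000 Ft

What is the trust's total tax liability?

10,496 Ft

Mainline income levy:
  41,000 Ft × 7% = 2,870 Ft
  59,000 Ft × 11% = 6,490 Ft
  → 9,360 Ft

Alternative minimum tax:
  Adjusted income: 100,000 Ft + 4,000 Ft + 33,000 Ft + 13,000 Ft = 150,000 Ft
  Exemption: 87,000 Ft − 20% × (150,000 Ft − 137,000 Ft) = 87,000 Ft − 2,600 Ft = 84,400 Ft
  Base: 150,000 Ft − 84,400 Ft = 65,600 Ft
  65,600 Ft × 16% = 10,496 Ft

10,496 Ft > 9,360 Ft, so the alternative minimum tax is the binding amount.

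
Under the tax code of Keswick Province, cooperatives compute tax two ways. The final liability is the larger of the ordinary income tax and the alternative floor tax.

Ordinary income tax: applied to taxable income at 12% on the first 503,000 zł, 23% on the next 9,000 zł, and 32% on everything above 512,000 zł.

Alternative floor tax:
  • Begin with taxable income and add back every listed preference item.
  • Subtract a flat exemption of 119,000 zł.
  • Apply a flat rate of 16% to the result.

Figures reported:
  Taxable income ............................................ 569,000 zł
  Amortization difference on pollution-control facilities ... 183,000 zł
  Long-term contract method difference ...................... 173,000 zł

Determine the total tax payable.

128,960 zł

Ordinary income tax:
  503,000 zł × 12% = 60,360 zł
  9,000 zł × 23% = 2,070 zł
  57,000 zł × 32% = 18,240 zł
  → 80,670 zł

Alternative floor tax:
  Adjusted income: 569,000 zł + 183,000 zł + 173,000 zł = 925,000 zł
  Less exemption 119,000 zł → base 806,000 zł
  806,000 zł × 16% = 128,960 zł

128,960 zł > 80,670 zł, so the alternative floor tax is the binding amount.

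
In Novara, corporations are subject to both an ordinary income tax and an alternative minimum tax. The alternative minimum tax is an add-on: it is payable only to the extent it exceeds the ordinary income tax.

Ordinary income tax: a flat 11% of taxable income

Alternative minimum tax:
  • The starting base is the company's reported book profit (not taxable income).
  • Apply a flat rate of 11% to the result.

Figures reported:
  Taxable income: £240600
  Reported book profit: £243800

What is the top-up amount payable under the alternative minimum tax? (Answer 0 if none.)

£352

Alternative minimum tax:
  Base (reported book profit): £243800
  £243800 × 11% = £26818

Ordinary income tax:
  £240600 × 11% = £26466

Excess of alternative minimum tax over ordinary income tax: £26818 − £26466 = £352.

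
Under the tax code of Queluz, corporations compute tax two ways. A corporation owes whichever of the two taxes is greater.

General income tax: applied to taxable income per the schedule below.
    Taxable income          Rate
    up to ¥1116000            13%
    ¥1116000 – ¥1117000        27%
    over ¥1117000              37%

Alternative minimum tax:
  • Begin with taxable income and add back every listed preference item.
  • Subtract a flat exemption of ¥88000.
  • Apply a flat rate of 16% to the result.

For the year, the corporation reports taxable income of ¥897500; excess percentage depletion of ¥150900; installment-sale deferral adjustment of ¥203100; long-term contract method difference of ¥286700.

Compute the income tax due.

General income tax:
  ¥897500 × 13% = ¥116675

Alternative minimum tax:
  Adjusted income: ¥897500 + ¥150900 + ¥203100 + ¥286700 = ¥1538200
  Less exemption ¥88000 → base ¥1450200
  ¥1450200 × 16% = ¥232032

¥232032 > ¥116675, so the alternative minimum tax is the binding amount.

¥232032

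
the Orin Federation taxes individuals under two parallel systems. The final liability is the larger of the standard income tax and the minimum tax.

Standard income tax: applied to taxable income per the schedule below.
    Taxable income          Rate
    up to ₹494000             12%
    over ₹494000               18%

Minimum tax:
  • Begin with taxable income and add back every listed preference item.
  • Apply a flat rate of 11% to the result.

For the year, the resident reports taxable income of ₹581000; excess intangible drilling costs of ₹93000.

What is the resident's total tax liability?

Minimum tax:
  Adjusted income: ₹581000 + ₹93000 = ₹674000
  ₹674000 × 11% = ₹74140

Standard income tax:
  ₹494000 × 12% = ₹59280
  ₹87000 × 18% = ₹15660
  → ₹74940

₹74940 > ₹74140, so the standard income tax governs.

₹74940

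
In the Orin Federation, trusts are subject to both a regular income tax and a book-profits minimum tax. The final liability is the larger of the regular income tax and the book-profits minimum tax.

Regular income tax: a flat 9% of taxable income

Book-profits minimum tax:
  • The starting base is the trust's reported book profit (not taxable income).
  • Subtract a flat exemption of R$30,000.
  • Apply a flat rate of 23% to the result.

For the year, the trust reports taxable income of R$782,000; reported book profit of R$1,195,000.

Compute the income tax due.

R$267,950

Regular income tax:
  R$782,000 × 9% = R$70,380

Book-profits minimum tax:
  Base (reported book profit): R$1,195,000
  Less exemption R$30,000 → base R$1,165,000
  R$1,165,000 × 23% = R$267,950

R$267,950 > R$70,380, so the book-profits minimum tax is the binding amount.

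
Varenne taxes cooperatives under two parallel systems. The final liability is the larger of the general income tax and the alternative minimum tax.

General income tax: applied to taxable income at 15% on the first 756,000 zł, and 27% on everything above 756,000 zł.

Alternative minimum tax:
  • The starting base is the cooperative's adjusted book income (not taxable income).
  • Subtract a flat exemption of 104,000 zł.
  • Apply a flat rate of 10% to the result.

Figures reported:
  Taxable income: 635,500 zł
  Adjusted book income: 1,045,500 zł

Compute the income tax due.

General income tax:
  635,500 zł × 15% = 95,325 zł

Alternative minimum tax:
  Base (adjusted book income): 1,045,500 zł
  Less exemption 104,000 zł → base 941,500 zł
  941,500 zł × 10% = 94,150 zł

95,325 zł > 94,150 zł, so the general income tax governs.

95,325 zł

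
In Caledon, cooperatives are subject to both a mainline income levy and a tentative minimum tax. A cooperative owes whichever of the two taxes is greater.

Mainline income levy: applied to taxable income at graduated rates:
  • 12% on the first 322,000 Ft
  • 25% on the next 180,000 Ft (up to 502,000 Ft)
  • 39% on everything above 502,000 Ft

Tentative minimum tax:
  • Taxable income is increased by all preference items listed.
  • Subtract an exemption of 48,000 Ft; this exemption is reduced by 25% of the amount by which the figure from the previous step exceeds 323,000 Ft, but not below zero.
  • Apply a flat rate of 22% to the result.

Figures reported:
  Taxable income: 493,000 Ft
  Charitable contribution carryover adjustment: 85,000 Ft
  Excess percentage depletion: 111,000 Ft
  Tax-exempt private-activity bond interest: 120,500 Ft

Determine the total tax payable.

Mainline income levy:
  322,000 Ft × 12% = 38,640 Ft
  171,000 Ft × 25% = 42,750 Ft
  → 81,390 Ft

Tentative minimum tax:
  Adjusted income: 493,000 Ft + 85,000 Ft + 111,000 Ft + 120,500 Ft = 809,500 Ft
  Exemption: 25% × (809,500 Ft − 323,000 Ft) = 121,625 Ft ≥ 48,000 Ft, so the exemption is fully phased out
  Base: 809,500 Ft − 0 Ft = 809,500 Ft
  809,500 Ft × 22% = 178,090 Ft

178,090 Ft > 81,390 Ft, so the tentative minimum tax is the binding amount.

178,090 Ft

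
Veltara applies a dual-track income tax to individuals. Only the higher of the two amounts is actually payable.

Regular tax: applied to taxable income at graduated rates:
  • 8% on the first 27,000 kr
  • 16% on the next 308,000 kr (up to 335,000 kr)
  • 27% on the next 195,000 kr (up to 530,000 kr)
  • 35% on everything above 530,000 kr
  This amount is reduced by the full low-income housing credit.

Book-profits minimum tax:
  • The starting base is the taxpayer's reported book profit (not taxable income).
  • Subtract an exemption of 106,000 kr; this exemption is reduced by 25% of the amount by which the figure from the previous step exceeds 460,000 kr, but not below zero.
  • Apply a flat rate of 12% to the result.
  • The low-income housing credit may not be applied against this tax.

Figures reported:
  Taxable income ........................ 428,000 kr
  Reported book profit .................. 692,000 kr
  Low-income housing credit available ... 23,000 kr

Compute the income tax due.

Regular tax:
  27,000 kr × 8% = 2,160 kr
  308,000 kr × 16% = 49,280 kr
  93,000 kr × 27% = 25,110 kr
  → 76,550 kr
  Less low-income housing credit 23,000 kr → 53,550 kr

Book-profits minimum tax:
  Base (reported book profit): 692,000 kr
  Exemption: 106,000 kr − 25% × (692,000 kr − 460,000 kr) = 106,000 kr − 58,000 kr = 48,000 kr
  Base: 692,000 kr − 48,000 kr = 644,000 kr
  644,000 kr × 12% = 77,280 kr

77,280 kr > 53,550 kr, so the book-profits minimum tax is the binding amount.

77,280 kr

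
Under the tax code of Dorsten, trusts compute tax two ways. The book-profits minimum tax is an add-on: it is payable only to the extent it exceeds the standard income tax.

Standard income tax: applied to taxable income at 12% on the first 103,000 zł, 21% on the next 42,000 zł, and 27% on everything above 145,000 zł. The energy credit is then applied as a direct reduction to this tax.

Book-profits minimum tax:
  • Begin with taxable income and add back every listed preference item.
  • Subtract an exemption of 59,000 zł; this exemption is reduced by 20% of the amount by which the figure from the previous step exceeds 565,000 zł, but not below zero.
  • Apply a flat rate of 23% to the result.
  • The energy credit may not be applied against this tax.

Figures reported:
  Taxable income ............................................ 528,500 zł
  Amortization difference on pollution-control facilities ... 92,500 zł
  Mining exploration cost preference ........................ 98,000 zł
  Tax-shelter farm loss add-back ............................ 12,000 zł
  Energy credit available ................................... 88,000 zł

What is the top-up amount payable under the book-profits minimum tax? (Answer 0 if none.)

Book-profits minimum tax:
  Adjusted income: 528,500 zł + 92,500 zł + 98,000 zł + 12,000 zł = 731,000 zł
  Exemption: 59,000 zł − 20% × (731,000 zł − 565,000 zł) = 59,000 zł − 33,200 zł = 25,800 zł
  Base: 731,000 zł − 25,800 zł = 705,200 zł
  705,200 zł × 23% = 162,196 zł

Standard income tax:
  103,000 zł × 12% = 12,360 zł
  42,000 zł × 21% = 8,820 zł
  383,500 zł × 27% = 103,545 zł
  → 124,725 zł
  Less energy credit 88,000 zł → 36,725 zł

Excess of book-profits minimum tax over standard income tax: 162,196 zł − 36,725 zł = 125,471 zł.

125,471 zł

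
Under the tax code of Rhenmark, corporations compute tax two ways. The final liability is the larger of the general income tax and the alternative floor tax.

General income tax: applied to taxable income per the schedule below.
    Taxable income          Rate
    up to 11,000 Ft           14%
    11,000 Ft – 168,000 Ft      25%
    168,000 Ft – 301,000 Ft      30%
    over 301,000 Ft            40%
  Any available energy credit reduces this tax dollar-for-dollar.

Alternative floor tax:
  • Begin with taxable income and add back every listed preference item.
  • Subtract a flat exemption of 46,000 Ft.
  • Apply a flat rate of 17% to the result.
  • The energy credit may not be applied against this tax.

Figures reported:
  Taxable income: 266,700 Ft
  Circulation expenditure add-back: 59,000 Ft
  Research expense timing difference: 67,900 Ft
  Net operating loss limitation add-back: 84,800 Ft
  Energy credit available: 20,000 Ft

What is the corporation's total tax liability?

General income tax:
  11,000 Ft × 14% = 1,540 Ft
  157,000 Ft × 25% = 39,250 Ft
  98,700 Ft × 30% = 29,610 Ft
  → 70,400 Ft
  Less energy credit 20,000 Ft → 50,400 Ft

Alternative floor tax:
  Adjusted income: 266,700 Ft + 59,000 Ft + 67,900 Ft + 84,800 Ft = 478,400 Ft
  Less exemption 46,000 Ft → base 432,400 Ft
  432,400 Ft × 17% = 73,508 Ft

73,508 Ft > 50,400 Ft, so the alternative floor tax is the binding amount.

73,508 Ft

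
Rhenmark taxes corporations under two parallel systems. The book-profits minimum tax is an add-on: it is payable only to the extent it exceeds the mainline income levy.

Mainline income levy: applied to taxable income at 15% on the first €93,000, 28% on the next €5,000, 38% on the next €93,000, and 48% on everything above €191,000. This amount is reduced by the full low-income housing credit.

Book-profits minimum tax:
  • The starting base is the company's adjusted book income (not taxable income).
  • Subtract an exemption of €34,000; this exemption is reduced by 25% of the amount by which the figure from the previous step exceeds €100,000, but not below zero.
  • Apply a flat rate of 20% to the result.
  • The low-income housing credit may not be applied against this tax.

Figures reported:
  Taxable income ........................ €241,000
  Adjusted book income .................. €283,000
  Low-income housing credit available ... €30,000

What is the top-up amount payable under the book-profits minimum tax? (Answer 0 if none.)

Mainline income levy:
  €93,000 × 15% = €13,950
  €5,000 × 28% = €1,400
  €93,000 × 38% = €35,340
  €50,000 × 48% = €24,000
  → €74,690
  Less low-income housing credit €30,000 → €44,690

Book-profits minimum tax:
  Base (adjusted book income): €283,000
  Exemption: 25% × (€283,000 − €100,000) = €45,750 ≥ €34,000, so the exemption is fully phased out
  Base: €283,000 − €0 = €283,000
  €283,000 × 20% = €56,600

Excess of book-profits minimum tax over mainline income levy: €56,600 − €44,690 = €11,910.

€11,910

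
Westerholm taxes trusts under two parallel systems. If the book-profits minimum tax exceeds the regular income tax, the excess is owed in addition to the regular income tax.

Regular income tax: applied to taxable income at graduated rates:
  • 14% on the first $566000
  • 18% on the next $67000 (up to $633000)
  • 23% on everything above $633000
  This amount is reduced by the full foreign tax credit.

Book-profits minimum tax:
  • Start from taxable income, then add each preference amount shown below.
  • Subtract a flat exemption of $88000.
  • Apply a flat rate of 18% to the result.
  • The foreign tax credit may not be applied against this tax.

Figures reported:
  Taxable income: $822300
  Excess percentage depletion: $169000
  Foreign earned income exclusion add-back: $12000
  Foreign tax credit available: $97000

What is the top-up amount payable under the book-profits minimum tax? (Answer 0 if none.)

Book-profits minimum tax:
  Adjusted income: $822300 + $169000 + $12000 = $1003300
  Less exemption $88000 → base $915300
  $915300 × 18% = $164754

Regular income tax:
  $566000 × 14% = $79240
  $67000 × 18% = $12060
  $189300 × 23% = $43539
  → $134839
  Less foreign tax credit $97000 → $37839

Excess of book-profits minimum tax over regular income tax: $164754 − $37839 = $126915.

$126915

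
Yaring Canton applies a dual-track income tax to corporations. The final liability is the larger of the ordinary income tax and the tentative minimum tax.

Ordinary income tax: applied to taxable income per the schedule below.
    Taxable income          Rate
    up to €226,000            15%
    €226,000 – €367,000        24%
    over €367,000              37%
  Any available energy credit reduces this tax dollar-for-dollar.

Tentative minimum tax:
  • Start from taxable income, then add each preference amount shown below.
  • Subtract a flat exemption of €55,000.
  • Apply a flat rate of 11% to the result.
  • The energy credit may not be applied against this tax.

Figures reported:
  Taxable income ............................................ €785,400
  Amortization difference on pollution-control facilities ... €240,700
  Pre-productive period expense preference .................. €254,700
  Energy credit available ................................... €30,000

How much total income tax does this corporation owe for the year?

Ordinary income tax:
  €226,000 × 15% = €33,900
  €141,000 × 24% = €33,840
  €418,400 × 37% = €154,808
  → €222,548
  Less energy credit €30,000 → €192,548

Tentative minimum tax:
  Adjusted income: €785,400 + €240,700 + €254,700 = €1,280,800
  Less exemption €55,000 → base €1,225,800
  €1,225,800 × 11% = €134,838

€192,548 > €134,838, so the ordinary income tax governs.

€192,548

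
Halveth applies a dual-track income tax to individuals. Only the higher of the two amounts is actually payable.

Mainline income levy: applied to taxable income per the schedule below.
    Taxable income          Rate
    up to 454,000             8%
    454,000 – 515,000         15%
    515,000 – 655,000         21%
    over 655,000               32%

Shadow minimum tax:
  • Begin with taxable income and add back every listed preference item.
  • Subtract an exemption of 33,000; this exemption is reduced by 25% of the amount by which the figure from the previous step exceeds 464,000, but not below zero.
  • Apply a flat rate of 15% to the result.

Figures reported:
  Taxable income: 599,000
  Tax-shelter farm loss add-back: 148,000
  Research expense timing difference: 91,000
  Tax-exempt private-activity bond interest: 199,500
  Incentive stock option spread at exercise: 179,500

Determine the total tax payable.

182,550

Shadow minimum tax:
  Adjusted income: 599,000 + 148,000 + 91,000 + 199,500 + 179,500 = 1,217,000
  Exemption: 25% × (1,217,000 − 464,000) = 188,250 ≥ 33,000, so the exemption is fully phased out
  Base: 1,217,000 − 0 = 1,217,000
  1,217,000 × 15% = 182,550

Mainline income levy:
  454,000 × 8% = 36,320
  61,000 × 15% = 9,150
  84,000 × 21% = 17,640
  → 63,110

182,550 > 63,110, so the shadow minimum tax is the binding amount.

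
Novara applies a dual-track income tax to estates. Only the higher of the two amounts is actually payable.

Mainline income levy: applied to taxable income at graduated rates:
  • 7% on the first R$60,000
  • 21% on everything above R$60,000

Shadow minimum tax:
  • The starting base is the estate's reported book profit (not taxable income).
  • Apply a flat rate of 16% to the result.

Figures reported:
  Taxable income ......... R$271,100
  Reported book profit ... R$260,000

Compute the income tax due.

Shadow minimum tax:
  Base (reported book profit): R$260,000
  R$260,000 × 16% = R$41,600

Mainline income levy:
  R$60,000 × 7% = R$4,200
  R$211,100 × 21% = R$44,331
  → R$48,531

R$48,531 > R$41,600, so the mainline income levy governs.

R$48,531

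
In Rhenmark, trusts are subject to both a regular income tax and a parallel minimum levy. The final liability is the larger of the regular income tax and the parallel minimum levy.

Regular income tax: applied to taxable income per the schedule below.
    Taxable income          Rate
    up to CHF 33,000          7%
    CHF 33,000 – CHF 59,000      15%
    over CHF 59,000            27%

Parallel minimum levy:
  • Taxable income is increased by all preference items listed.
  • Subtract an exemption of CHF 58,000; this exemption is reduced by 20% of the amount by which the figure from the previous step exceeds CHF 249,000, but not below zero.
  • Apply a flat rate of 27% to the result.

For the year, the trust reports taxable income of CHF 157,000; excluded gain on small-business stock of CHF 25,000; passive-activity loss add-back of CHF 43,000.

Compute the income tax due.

CHF 45,090

Regular income tax:
  CHF 33,000 × 7% = CHF 2,310
  CHF 26,000 × 15% = CHF 3,900
  CHF 98,000 × 27% = CHF 26,460
  → CHF 32,670

Parallel minimum levy:
  Adjusted income: CHF 157,000 + CHF 25,000 + CHF 43,000 = CHF 225,000
  Exemption: CHF 225,000 ≤ CHF 249,000, so full CHF 58,000 applies
  Base: CHF 225,000 − CHF 58,000 = CHF 167,000
  CHF 167,000 × 27% = CHF 45,090

CHF 45,090 > CHF 32,670, so the parallel minimum levy is the binding amount.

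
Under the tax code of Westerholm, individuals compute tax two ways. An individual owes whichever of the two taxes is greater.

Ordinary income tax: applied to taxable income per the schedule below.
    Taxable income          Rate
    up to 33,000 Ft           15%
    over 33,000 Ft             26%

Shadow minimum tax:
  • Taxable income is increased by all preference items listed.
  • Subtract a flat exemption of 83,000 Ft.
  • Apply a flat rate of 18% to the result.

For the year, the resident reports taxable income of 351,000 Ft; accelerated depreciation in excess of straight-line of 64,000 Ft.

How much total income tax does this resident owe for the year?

Shadow minimum tax:
  Adjusted income: 351,000 Ft + 64,000 Ft = 415,000 Ft
  Less exemption 83,000 Ft → base 332,000 Ft
  332,000 Ft × 18% = 59,760 Ft

Ordinary income tax:
  33,000 Ft × 15% = 4,950 Ft
  318,000 Ft × 26% = 82,680 Ft
  → 87,630 Ft

87,630 Ft > 59,760 Ft, so the ordinary income tax governs.

87,630 Ft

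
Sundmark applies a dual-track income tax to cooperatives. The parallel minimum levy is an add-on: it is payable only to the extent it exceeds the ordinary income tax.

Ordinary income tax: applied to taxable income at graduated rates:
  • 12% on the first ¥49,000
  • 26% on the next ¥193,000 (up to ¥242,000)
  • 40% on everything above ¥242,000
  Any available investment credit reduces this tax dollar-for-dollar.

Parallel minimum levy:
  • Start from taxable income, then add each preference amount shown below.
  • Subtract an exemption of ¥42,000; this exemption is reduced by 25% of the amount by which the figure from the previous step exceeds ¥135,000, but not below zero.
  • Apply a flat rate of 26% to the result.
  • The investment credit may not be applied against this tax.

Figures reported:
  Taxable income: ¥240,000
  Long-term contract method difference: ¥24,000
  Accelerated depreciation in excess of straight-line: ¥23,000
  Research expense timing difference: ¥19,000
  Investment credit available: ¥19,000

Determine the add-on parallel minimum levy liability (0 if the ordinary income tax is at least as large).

Ordinary income tax:
  ¥49,000 × 12% = ¥5,880
  ¥191,000 × 26% = ¥49,660
  → ¥55,540
  Less investment credit ¥19,000 → ¥36,540

Parallel minimum levy:
  Adjusted income: ¥240,000 + ¥24,000 + ¥23,000 + ¥19,000 = ¥306,000
  Exemption: 25% × (¥306,000 − ¥135,000) = ¥42,750 ≥ ¥42,000, so the exemption is fully phased out
  Base: ¥306,000 − ¥0 = ¥306,000
  ¥306,000 × 26% = ¥79,560

Excess of parallel minimum levy over ordinary income tax: ¥79,560 − ¥36,540 = ¥43,020.

¥43,020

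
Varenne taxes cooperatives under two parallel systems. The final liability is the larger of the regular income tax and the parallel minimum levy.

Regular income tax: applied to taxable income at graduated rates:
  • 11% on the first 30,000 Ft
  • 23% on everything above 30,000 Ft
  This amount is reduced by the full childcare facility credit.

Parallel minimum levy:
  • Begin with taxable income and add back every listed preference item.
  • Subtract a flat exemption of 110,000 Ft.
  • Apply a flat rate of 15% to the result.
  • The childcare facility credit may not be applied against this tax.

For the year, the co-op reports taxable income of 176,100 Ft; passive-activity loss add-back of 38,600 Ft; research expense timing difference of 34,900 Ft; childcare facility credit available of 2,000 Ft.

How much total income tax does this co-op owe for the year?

34,903 Ft

Parallel minimum levy:
  Adjusted income: 176,100 Ft + 38,600 Ft + 34,900 Ft = 249,600 Ft
  Less exemption 110,000 Ft → base 139,600 Ft
  139,600 Ft × 15% = 20,940 Ft

Regular income tax:
  30,000 Ft × 11% = 3,300 Ft
  146,100 Ft × 23% = 33,603 Ft
  → 36,903 Ft
  Less childcare facility credit 2,000 Ft → 34,903 Ft

34,903 Ft > 20,940 Ft, so the regular income tax governs.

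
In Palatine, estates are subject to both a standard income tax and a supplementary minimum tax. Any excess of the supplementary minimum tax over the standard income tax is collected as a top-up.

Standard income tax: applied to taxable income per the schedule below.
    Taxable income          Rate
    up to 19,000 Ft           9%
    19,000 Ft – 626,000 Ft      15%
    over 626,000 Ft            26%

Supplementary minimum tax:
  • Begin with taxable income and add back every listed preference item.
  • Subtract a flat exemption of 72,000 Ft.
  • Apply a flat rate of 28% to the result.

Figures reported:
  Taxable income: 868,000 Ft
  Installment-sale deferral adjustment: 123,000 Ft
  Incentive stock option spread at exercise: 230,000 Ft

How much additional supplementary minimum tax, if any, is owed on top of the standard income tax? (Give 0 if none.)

166,040 Ft

Standard income tax:
  19,000 Ft × 9% = 1,710 Ft
  607,000 Ft × 15% = 91,050 Ft
  242,000 Ft × 26% = 62,920 Ft
  → 155,680 Ft

Supplementary minimum tax:
  Adjusted income: 868,000 Ft + 123,000 Ft + 230,000 Ft = 1,221,000 Ft
  Less exemption 72,000 Ft → base 1,149,000 Ft
  1,149,000 Ft × 28% = 321,720 Ft

Excess of supplementary minimum tax over standard income tax: 321,720 Ft − 155,680 Ft = 166,040 Ft.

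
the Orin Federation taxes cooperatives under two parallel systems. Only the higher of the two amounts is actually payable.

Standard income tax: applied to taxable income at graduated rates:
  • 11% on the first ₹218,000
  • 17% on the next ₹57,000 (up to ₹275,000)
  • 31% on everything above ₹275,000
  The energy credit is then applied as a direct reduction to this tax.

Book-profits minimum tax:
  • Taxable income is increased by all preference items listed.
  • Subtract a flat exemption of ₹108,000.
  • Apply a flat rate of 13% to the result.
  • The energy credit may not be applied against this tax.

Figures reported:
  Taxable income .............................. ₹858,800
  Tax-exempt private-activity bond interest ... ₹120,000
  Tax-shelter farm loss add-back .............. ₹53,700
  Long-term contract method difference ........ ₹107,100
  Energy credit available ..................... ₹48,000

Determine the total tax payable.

₹166,648

Book-profits minimum tax:
  Adjusted income: ₹858,800 + ₹120,000 + ₹53,700 + ₹107,100 = ₹1,139,600
  Less exemption ₹108,000 → base ₹1,031,600
  ₹1,031,600 × 13% = ₹134,108

Standard income tax:
  ₹218,000 × 11% = ₹23,980
  ₹57,000 × 17% = ₹9,690
  ₹583,800 × 31% = ₹180,978
  → ₹214,648
  Less energy credit ₹48,000 → ₹166,648

₹166,648 > ₹134,108, so the standard income tax governs.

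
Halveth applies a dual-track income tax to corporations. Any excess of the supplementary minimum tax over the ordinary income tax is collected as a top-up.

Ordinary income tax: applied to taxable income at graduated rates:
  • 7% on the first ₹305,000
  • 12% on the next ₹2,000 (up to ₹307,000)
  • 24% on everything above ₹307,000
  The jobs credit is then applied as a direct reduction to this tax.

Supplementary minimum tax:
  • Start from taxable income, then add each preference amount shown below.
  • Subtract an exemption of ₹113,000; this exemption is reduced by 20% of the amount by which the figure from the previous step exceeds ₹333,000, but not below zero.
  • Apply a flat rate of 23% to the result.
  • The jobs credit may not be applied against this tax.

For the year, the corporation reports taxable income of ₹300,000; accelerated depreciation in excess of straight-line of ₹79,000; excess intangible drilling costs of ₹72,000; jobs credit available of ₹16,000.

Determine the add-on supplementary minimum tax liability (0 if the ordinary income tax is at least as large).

Supplementary minimum tax:
  Adjusted income: ₹300,000 + ₹79,000 + ₹72,000 = ₹451,000
  Exemption: ₹113,000 − 20% × (₹451,000 − ₹333,000) = ₹113,000 − ₹23,600 = ₹89,400
  Base: ₹451,000 − ₹89,400 = ₹361,600
  ₹361,600 × 23% = ₹83,168

Ordinary income tax:
  ₹300,000 × 7% = ₹21,000
  Less jobs credit ₹16,000 → ₹5,000

Excess of supplementary minimum tax over ordinary income tax: ₹83,168 − ₹5,000 = ₹78,168.

₹78,168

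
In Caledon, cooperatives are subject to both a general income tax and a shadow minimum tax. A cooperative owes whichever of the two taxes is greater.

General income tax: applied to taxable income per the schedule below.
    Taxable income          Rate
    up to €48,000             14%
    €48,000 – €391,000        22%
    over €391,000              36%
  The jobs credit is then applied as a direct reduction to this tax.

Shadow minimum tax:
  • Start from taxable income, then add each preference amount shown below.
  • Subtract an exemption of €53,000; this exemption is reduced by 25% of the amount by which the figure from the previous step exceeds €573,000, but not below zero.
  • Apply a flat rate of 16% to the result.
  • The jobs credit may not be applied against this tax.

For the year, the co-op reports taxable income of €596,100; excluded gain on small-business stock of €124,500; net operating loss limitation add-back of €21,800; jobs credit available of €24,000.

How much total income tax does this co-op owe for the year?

Shadow minimum tax:
  Adjusted income: €596,100 + €124,500 + €21,800 = €742,400
  Exemption: €53,000 − 25% × (€742,400 − €573,000) = €53,000 − €42,350 = €10,650
  Base: €742,400 − €10,650 = €731,750
  €731,750 × 16% = €117,080

General income tax:
  €48,000 × 14% = €6,720
  €343,000 × 22% = €75,460
  €205,100 × 36% = €73,836
  → €156,016
  Less jobs credit €24,000 → €132,016

€132,016 > €117,080, so the general income tax governs.

€132,016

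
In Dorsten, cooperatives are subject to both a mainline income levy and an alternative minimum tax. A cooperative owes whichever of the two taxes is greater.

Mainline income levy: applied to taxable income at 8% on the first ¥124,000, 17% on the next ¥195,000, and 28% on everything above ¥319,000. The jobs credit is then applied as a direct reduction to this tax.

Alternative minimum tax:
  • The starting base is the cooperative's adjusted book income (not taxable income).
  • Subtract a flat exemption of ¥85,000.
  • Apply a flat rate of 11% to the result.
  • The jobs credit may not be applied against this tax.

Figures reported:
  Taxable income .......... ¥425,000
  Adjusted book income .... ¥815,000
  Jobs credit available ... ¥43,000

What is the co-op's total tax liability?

¥80,300

Mainline income levy:
  ¥124,000 × 8% = ¥9,920
  ¥195,000 × 17% = ¥33,150
  ¥106,000 × 28% = ¥29,680
  → ¥72,750
  Less jobs credit ¥43,000 → ¥29,750

Alternative minimum tax:
  Base (adjusted book income): ¥815,000
  Less exemption ¥85,000 → base ¥730,000
  ¥730,000 × 11% = ¥80,300

¥80,300 > ¥29,750, so the alternative minimum tax is the binding amount.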